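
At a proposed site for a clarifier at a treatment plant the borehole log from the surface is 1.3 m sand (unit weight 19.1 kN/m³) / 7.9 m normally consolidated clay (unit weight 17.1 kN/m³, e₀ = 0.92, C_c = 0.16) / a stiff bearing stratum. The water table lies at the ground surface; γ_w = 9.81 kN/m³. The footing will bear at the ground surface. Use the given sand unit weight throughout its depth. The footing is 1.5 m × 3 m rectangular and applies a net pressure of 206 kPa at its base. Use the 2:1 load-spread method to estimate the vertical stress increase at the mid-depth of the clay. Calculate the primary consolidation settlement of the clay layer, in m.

Mid-depth of clay below the ground surface: z = 1.3 + 7.9/2 = 5.25 m.
Total vertical stress at mid-clay: σ_v = 19.1×1.3 + 17.1×3.95 = 92.375 kPa.
Pore pressure: u = 9.81×(5.25 − 0) = 51.503 kPa.
Initial effective stress: σ'_0 = σ_v − u = 92.375 − 51.503 = 40.872 kPa.
Stress increase at mid-clay by the 2:1 spreading method:
Δσ = qBL/((B+z)(L+z)) = 206×1.5×3/((1.5+5.25)(3+5.25)) = 16.646 kPa
Final effective stress: σ'_f = σ'_0 + Δσ = 40.872 + 16.646 = 57.518 kPa.
Normally consolidated clay, so the full stress increment lies on the virgin compression line:
S_c = C_c·H/(1+e₀)·log₁₀(σ'_f/σ'_0) = 0.16×7.9/(1+0.92)×log₁₀(57.518/40.872)
    = 0.65833 × 0.14838 = 0.09768 m

S_c ≈ 0.0977 m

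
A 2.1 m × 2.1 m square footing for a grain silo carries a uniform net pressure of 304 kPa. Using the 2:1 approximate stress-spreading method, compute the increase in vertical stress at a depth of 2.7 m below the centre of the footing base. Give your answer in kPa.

By the 2:1 method the load spreads at 1 horizontal : 2 vertical, so at depth z the loaded area has grown by z in each plan dimension:
Δσ = qBL/((B+z)(L+z)) = 304×2.1×2.1/((2.1+2.7)(2.1+2.7)) = 58.187 kPa

Δσ_z ≈ 58.2 kPa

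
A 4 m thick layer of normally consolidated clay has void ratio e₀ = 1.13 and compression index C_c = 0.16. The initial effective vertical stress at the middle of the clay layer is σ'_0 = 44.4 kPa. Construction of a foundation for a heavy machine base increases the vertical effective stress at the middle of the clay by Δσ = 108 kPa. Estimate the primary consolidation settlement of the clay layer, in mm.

Final effective stress: σ'_f = σ'_0 + Δσ = 44.4 + 108 = 152.4 kPa.
Normally consolidated clay, so the full stress increment lies on the virgin compression line:
S_c = C_c·H/(1+e₀)·log₁₀(σ'_f/σ'_0) = 0.16×4/(1+1.13)×log₁₀(152.4/44.4)
    = 0.30047 × 0.5356 = 0.1609 m

S_c ≈ 161 mm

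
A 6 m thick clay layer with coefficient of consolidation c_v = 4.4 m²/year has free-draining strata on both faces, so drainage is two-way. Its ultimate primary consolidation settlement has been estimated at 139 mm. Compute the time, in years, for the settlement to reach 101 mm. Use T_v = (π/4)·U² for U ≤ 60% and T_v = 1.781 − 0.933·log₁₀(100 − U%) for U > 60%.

Drainage path length: H_d = H/2 = 3 m (double drainage).
U = S(t)/S_ult = 101/139 = 0.7266.
U > 60%: T_v = 1.781 − 0.933·log₁₀(100 − 72.662) = 0.44049.
t = T_v·H_d²/c_v = 0.44049×3²/4.4 = 0.901 years.

t ≈ 0.901 years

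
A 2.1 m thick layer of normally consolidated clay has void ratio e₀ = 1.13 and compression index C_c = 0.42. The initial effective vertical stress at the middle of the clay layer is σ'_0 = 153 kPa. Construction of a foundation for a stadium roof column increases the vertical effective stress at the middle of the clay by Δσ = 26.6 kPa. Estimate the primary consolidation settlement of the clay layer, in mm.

Final effective stress: σ'_f = σ'_0 + Δσ = 153 + 26.6 = 179.6 kPa.
Normally consolidated clay, so the full stress increment lies on the virgin compression line:
S_c = C_c·H/(1+e₀)·log₁₀(σ'_f/σ'_0) = 0.42×2.1/(1+1.13)×log₁₀(179.6/153)
    = 0.41408 × 0.069615 = 0.02883 m

S_c ≈ 28.8 mm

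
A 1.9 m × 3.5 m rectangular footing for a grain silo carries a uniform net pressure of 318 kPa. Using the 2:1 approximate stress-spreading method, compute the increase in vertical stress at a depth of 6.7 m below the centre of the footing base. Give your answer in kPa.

Δσ_z ≈ 24.1 kPa

By the 2:1 method the load spreads at 1 horizontal : 2 vertical, so at depth z the loaded area has grown by z in each plan dimension:
Δσ = qBL/((B+z)(L+z)) = 318×1.9×3.5/((1.9+6.7)(3.5+6.7)) = 24.107 kPa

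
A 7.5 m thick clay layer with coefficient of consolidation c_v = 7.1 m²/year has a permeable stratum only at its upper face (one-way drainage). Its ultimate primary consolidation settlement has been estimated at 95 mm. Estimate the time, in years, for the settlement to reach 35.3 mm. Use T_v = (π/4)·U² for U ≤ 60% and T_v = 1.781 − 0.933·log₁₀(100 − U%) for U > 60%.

Drainage path length: H_d = H = 7.5 m (single drainage).
U = S(t)/S_ult = 35.3/95 = 0.3716.
U ≤ 60%: T_v = (π/4)·U² = (π/4)×0.37158² = 0.10844.
t = T_v·H_d²/c_v = 0.10844×7.5²/7.1 = 0.8591 years.

t ≈ 0.859 years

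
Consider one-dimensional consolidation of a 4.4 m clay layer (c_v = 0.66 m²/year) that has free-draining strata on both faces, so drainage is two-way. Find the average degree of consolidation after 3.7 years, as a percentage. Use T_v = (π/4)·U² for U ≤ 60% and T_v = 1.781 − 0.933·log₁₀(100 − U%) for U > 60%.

U ≈ 76.7 %

Drainage path length: H_d = H/2 = 2.2 m (double drainage).
T_v = c_v·t/H_d² = 0.66×3.7/2.2² = 0.50455.
T_v = 0.50455 corresponds to the U > 60% branch:
U = 1 − 10^((1.781 − T_v)/0.933)/100 = 0.7666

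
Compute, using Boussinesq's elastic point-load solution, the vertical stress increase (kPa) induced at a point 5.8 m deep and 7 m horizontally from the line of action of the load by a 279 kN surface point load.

Boussinesq vertical stress below a point load on an elastic half-space:
Δσ_z = 3P/(2πz²) · [1 + (r/z)²]^(−5/2)
r/z = 7/5.8 = 1.2069; [1+(r/z)²]^(−5/2) = 0.10572.
Δσ_z = 3×279/(2π×5.8²) × 0.10572 = 3.9599 × 0.10572 = 0.4186 kPa

Δσ_z ≈ 0.419 kPa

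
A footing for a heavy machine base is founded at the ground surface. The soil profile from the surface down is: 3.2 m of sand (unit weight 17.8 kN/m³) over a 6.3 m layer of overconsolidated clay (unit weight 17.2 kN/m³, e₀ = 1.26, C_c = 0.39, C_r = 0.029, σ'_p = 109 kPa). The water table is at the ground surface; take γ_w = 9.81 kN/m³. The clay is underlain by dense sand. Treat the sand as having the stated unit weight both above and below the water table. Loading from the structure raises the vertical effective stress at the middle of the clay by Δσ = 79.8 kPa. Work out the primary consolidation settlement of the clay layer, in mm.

Mid-depth of clay below the ground surface: z = 3.2 + 6.3/2 = 6.35 m.
Total vertical stress at mid-clay: σ_v = 17.8×3.2 + 17.2×3.15 = 111.14 kPa.
Pore pressure: u = 9.81×(6.35 − 0) = 62.294 kPa.
Initial effective stress: σ'_0 = σ_v − u = 111.14 − 62.294 = 48.846 kPa.
Final effective stress: σ'_f = 48.846 + 79.8 = 128.65 kPa.
σ'_f = 128.65 > σ'_p = 109 kPa, so the stress path crosses the preconsolidation pressure — recompression up to σ'_p, then virgin compression beyond:
S_c = H/(1+e₀)·[C_r·log₁₀(σ'_p/σ'_0) + C_c·log₁₀(σ'_f/σ'_p)]
    = 6.3/2.26 × [0.029×log₁₀(109/48.846) + 0.39×log₁₀(128.65/109)]
    = 2.7876 × [0.010109 + 0.028073] = 0.1064 m

S_c ≈ 106 mm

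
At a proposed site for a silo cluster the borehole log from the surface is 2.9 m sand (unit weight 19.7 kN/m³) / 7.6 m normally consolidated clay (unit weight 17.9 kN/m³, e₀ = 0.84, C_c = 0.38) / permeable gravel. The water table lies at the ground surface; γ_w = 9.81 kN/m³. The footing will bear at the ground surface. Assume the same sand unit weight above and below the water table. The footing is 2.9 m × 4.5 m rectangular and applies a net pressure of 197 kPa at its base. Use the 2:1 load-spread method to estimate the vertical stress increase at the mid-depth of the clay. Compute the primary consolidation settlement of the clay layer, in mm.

S_c ≈ 231 mm

Mid-depth of clay below the ground surface: z = 2.9 + 7.6/2 = 6.7 m.
Total vertical stress at mid-clay: σ_v = 19.7×2.9 + 17.9×3.8 = 125.15 kPa.
Pore pressure: u = 9.81×(6.7 − 0) = 65.727 kPa.
Initial effective stress: σ'_0 = σ_v − u = 125.15 − 65.727 = 59.423 kPa.
Stress increase at mid-clay by the 2:1 spreading method:
Δσ = qBL/((B+z)(L+z)) = 197×2.9×4.5/((2.9+6.7)(4.5+6.7)) = 23.91 kPa
Final effective stress: σ'_f = σ'_0 + Δσ = 59.423 + 23.91 = 83.333 kPa.
Normally consolidated clay, so the full stress increment lies on the virgin compression line:
S_c = C_c·H/(1+e₀)·log₁₀(σ'_f/σ'_0) = 0.38×7.6/(1+0.84)×log₁₀(83.333/59.423)
    = 1.5696 × 0.14686 = 0.2305 m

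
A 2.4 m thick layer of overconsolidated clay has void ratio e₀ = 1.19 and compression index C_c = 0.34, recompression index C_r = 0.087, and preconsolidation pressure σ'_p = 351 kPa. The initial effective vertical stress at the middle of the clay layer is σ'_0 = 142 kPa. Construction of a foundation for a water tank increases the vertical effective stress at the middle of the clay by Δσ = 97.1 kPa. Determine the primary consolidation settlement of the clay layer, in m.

Final effective stress: σ'_f = 142 + 97.1 = 239.1 kPa.
σ'_f = 239.1 ≤ σ'_p = 351 kPa, so the clay remains overconsolidated and only the recompression index applies:
S_c = C_r·H/(1+e₀)·log₁₀(σ'_f/σ'_0) = 0.087×2.4/2.19×log₁₀(239.1/142)
    = 0.095343 × 0.22629 = 0.02158 m

S_c ≈ 0.0216 m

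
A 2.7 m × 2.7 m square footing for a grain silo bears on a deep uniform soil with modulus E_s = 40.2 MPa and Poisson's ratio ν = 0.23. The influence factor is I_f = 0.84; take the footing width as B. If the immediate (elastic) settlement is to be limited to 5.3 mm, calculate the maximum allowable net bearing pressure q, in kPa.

q ≈ 99.2 kPa

E_s = 40.2 MPa = 40200 kPa.
S_e = q·B·(1−ν²)/E_s · I_f  ⇒  q = S_e·E_s / (B·(1−ν²)·I_f).
q = 0.0053 × 40200 / (2.7 × 0.9471 × 0.84) = 99.19 kPa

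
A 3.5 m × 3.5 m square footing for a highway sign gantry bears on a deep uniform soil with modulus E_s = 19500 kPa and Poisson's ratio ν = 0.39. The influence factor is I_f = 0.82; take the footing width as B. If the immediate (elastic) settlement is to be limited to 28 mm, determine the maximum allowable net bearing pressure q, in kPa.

q ≈ 224 kPa

S_e = q·B·(1−ν²)/E_s · I_f  ⇒  q = S_e·E_s / (B·(1−ν²)·I_f).
q = 0.028 × 19500 / (3.5 × 0.8479 × 0.82) = 224.4 kPa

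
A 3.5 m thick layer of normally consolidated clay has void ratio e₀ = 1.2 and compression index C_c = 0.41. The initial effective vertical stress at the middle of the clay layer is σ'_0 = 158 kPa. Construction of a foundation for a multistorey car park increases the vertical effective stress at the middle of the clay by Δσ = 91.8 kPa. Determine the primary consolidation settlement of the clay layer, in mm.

S_c ≈ 130 mm

Final effective stress: σ'_f = σ'_0 + Δσ = 158 + 91.8 = 249.8 kPa.
Normally consolidated clay, so the full stress increment lies on the virgin compression line:
S_c = C_c·H/(1+e₀)·log₁₀(σ'_f/σ'_0) = 0.41×3.5/(1+1.2)×log₁₀(249.8/158)
    = 0.65227 × 0.19894 = 0.1298 m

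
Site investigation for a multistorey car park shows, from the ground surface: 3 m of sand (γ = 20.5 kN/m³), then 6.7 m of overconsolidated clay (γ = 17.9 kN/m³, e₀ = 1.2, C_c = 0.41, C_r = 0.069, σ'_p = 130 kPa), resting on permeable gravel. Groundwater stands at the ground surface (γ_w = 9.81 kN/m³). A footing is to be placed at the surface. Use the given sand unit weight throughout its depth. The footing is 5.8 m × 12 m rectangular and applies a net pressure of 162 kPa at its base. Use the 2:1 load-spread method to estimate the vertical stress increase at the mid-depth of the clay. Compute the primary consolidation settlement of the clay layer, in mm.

Mid-depth of clay below the ground surface: z = 3 + 6.7/2 = 6.35 m.
Total vertical stress at mid-clay: σ_v = 20.5×3 + 17.9×3.35 = 121.47 kPa.
Pore pressure: u = 9.81×(6.35 − 0) = 62.294 kPa.
Initial effective stress: σ'_0 = σ_v − u = 121.47 − 62.294 = 59.176 kPa.
Stress increase at mid-clay by the 2:1 spreading method:
Δσ = qBL/((B+z)(L+z)) = 162×5.8×12/((5.8+6.35)(12+6.35)) = 50.572 kPa
Final effective stress: σ'_f = 59.176 + 50.572 = 109.75 kPa.
σ'_f = 109.75 ≤ σ'_p = 130 kPa, so the clay remains overconsolidated and only the recompression index applies:
S_c = C_r·H/(1+e₀)·log₁₀(σ'_f/σ'_0) = 0.069×6.7/2.2×log₁₀(109.75/59.176)
    = 0.21014 × 0.26826 = 0.05637 m

S_c ≈ 56.4 mm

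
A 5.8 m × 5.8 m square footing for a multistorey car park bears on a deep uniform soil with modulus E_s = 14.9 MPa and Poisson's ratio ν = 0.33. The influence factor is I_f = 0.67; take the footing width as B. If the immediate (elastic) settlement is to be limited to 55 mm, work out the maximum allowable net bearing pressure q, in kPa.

E_s = 14.9 MPa = 14900 kPa.
S_e = q·B·(1−ν²)/E_s · I_f  ⇒  q = S_e·E_s / (B·(1−ν²)·I_f).
q = 0.055 × 14900 / (5.8 × 0.8911 × 0.67) = 236.7 kPa

q ≈ 237 kPa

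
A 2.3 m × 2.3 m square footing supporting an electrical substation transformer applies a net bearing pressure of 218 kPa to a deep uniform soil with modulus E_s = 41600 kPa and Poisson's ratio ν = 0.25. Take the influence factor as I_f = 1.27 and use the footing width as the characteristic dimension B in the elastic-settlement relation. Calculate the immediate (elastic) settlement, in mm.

S_e ≈ 14.4 mm

Immediate (elastic) settlement: S_e = q·B·(1−ν²)/E_s · I_f.
S_e = 218 × 2.3 × (1 − 0.25²) / 41600 × 1.27
    = 218 × 2.3 × 0.9375 / 41600 × 1.27
    = 0.01435 m = 14.35 mm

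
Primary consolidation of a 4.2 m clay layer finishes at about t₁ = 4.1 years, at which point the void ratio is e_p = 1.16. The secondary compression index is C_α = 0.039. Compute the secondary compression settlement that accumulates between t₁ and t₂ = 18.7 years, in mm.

Secondary compression: S_s = C_α·H/(1+e_p)·log₁₀(t₂/t₁)
S_s = 0.039×4.2/(1+1.16)×log₁₀(18.7/4.1)
    = 0.07583 × 0.6591 = 0.04998 m

S_s ≈ 50 mm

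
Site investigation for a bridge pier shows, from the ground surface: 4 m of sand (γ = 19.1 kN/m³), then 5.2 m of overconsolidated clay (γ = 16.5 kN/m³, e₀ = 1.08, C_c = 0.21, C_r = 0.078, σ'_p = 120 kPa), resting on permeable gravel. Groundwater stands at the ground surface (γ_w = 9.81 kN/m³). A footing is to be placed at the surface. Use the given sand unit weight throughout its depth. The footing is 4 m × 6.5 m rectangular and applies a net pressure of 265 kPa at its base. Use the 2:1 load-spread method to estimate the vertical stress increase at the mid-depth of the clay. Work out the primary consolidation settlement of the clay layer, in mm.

S_c ≈ 54.8 mm

Mid-depth of clay below the ground surface: z = 4 + 5.2/2 = 6.6 m.
Total vertical stress at mid-clay: σ_v = 19.1×4 + 16.5×2.6 = 119.3 kPa.
Pore pressure: u = 9.81×(6.6 − 0) = 64.746 kPa.
Initial effective stress: σ'_0 = σ_v − u = 119.3 − 64.746 = 54.554 kPa.
Stress increase at mid-clay by the 2:1 spreading method:
Δσ = qBL/((B+z)(L+z)) = 265×4×6.5/((4+6.6)(6.5+6.6)) = 49.618 kPa
Final effective stress: σ'_f = 54.554 + 49.618 = 104.17 kPa.
σ'_f = 104.17 ≤ σ'_p = 120 kPa, so the clay remains overconsolidated and only the recompression index applies:
S_c = C_r·H/(1+e₀)·log₁₀(σ'_f/σ'_0) = 0.078×5.2/2.08×log₁₀(104.17/54.554)
    = 0.195 × 0.28092 = 0.05478 m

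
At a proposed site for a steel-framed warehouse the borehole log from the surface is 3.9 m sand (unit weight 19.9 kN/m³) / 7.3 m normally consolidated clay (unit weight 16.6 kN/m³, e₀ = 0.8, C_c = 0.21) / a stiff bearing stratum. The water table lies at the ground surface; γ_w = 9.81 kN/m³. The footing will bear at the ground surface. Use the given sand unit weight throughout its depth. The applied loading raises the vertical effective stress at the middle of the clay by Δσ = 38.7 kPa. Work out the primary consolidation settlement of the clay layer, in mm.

S_c ≈ 175 mm

Mid-depth of clay below the ground surface: z = 3.9 + 7.3/2 = 7.55 m.
Total vertical stress at mid-clay: σ_v = 19.9×3.9 + 16.6×3.65 = 138.2 kPa.
Pore pressure: u = 9.81×(7.55 − 0) = 74.066 kPa.
Initial effective stress: σ'_0 = σ_v − u = 138.2 − 74.066 = 64.134 kPa.
Final effective stress: σ'_f = σ'_0 + Δσ = 64.134 + 38.7 = 102.83 kPa.
Normally consolidated clay, so the full stress increment lies on the virgin compression line:
S_c = C_c·H/(1+e₀)·log₁₀(σ'_f/σ'_0) = 0.21×7.3/(1+0.8)×log₁₀(102.83/64.134)
    = 0.85167 × 0.20503 = 0.1746 m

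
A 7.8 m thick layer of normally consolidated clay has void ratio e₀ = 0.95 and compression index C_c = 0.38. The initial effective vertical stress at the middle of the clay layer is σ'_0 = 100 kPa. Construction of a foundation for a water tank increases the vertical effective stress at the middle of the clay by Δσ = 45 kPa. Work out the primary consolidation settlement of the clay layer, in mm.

Final effective stress: σ'_f = σ'_0 + Δσ = 100 + 45 = 145 kPa.
Normally consolidated clay, so the full stress increment lies on the virgin compression line:
S_c = C_c·H/(1+e₀)·log₁₀(σ'_f/σ'_0) = 0.38×7.8/(1+0.95)×log₁₀(145/100)
    = 1.52 × 0.16137 = 0.2453 m

S_c ≈ 245 mm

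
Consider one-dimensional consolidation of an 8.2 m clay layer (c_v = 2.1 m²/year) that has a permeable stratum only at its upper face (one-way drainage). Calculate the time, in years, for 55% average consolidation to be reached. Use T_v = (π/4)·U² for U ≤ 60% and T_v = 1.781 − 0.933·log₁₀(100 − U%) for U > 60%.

t ≈ 7.61 years

Drainage path length: H_d = H = 8.2 m (single drainage).
U ≤ 60%: T_v = (π/4)·U² = (π/4)×0.55² = 0.23758.
t = T_v·H_d²/c_v = 0.23758×8.2²/2.1 = 7.607 years.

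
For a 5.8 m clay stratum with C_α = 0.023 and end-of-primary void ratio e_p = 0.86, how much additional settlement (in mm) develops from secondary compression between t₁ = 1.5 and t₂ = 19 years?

S_s ≈ 79.1 mm

Secondary compression: S_s = C_α·H/(1+e_p)·log₁₀(t₂/t₁)
S_s = 0.023×5.8/(1+0.86)×log₁₀(19/1.5)
    = 0.07172 × 1.103 = 0.07908 m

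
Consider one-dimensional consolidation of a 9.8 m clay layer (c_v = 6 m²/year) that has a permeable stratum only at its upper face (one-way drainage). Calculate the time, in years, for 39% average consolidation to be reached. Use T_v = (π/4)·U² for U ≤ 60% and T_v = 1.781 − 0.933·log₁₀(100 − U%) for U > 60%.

Drainage path length: H_d = H = 9.8 m (single drainage).
U ≤ 60%: T_v = (π/4)·U² = (π/4)×0.39² = 0.11946.
t = T_v·H_d²/c_v = 0.11946×9.8²/6 = 1.912 years.

t ≈ 1.91 years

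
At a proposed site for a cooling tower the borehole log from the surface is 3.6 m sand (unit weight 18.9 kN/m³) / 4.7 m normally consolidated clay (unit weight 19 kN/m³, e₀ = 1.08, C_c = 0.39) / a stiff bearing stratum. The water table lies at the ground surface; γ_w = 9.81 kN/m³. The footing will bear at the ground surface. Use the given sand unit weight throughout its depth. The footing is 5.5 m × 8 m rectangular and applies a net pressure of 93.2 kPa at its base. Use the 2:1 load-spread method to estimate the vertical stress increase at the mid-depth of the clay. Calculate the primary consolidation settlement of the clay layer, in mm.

Mid-depth of clay below the ground surface: z = 3.6 + 4.7/2 = 5.95 m.
Total vertical stress at mid-clay: σ_v = 18.9×3.6 + 19×2.35 = 112.69 kPa.
Pore pressure: u = 9.81×(5.95 − 0) = 58.37 kPa.
Initial effective stress: σ'_0 = σ_v − u = 112.69 − 58.37 = 54.32 kPa.
Stress increase at mid-clay by the 2:1 spreading method:
Δσ = qBL/((B+z)(L+z)) = 93.2×5.5×8/((5.5+5.95)(8+5.95)) = 25.674 kPa
Final effective stress: σ'_f = σ'_0 + Δσ = 54.32 + 25.674 = 79.994 kPa.
Normally consolidated clay, so the full stress increment lies on the virgin compression line:
S_c = C_c·H/(1+e₀)·log₁₀(σ'_f/σ'_0) = 0.39×4.7/(1+1.08)×log₁₀(79.994/54.32)
    = 0.88125 × 0.1681 = 0.1481 m

S_c ≈ 148 mm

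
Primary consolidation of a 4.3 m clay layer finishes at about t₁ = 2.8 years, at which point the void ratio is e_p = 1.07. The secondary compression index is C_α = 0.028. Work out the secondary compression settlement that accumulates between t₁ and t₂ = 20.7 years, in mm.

Secondary compression: S_s = C_α·H/(1+e_p)·log₁₀(t₂/t₁)
S_s = 0.028×4.3/(1+1.07)×log₁₀(20.7/2.8)
    = 0.05816 × 0.8688 = 0.05053 m

S_s ≈ 50.5 mm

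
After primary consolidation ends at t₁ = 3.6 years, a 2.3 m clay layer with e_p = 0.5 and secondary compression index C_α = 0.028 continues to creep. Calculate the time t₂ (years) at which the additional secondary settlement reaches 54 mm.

S_s = C_α·H/(1+e_p)·log₁₀(t₂/t₁) ⇒ log₁₀(t₂/t₁) = S_s·(1+e_p)/(C_α·H).
log₁₀(t₂/t₁) = 0.054 × (1+0.5) / (0.028×2.3) = 1.258
t₂ = t₁ × 10^1.258 = 3.6 × 18.1 = 65.17 years

t₂ ≈ 65.2 years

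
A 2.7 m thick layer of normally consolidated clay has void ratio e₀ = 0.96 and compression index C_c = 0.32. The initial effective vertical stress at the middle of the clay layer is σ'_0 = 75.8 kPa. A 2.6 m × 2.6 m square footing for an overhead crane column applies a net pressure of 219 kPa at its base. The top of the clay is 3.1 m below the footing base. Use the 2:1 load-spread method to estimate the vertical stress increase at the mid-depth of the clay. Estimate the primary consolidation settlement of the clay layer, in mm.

S_c ≈ 63.5 mm

Mid-depth of clay below the footing base: z = 3.1 + 2.7/2 = 4.45 m.
Stress increase at mid-clay by the 2:1 spreading method:
Δσ = qBL/((B+z)(L+z)) = 219×2.6×2.6/((2.6+4.45)(2.6+4.45)) = 29.786 kPa
Final effective stress: σ'_f = σ'_0 + Δσ = 75.8 + 29.786 = 105.59 kPa.
Normally consolidated clay, so the full stress increment lies on the virgin compression line:
S_c = C_c·H/(1+e₀)·log₁₀(σ'_f/σ'_0) = 0.32×2.7/(1+0.96)×log₁₀(105.59/75.8)
    = 0.44082 × 0.14395 = 0.06346 m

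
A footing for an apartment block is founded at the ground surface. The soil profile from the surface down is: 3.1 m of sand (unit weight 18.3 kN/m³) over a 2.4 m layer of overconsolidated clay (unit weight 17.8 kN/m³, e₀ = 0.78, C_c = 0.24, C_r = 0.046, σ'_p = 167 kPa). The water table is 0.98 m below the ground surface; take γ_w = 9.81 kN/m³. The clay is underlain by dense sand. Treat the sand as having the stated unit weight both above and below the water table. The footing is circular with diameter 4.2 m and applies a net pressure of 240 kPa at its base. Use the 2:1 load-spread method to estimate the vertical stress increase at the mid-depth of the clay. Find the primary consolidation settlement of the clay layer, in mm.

Mid-depth of clay below the ground surface: z = 3.1 + 2.4/2 = 4.3 m.
Total vertical stress at mid-clay: σ_v = 18.3×3.1 + 17.8×1.2 = 78.09 kPa.
Pore pressure: u = 9.81×(4.3 − 0.98) = 32.569 kPa.
Initial effective stress: σ'_0 = σ_v − u = 78.09 − 32.569 = 45.521 kPa.
Stress increase at mid-clay by the 2:1 spreading method:
Δσ ≈ qD²/(D+z)² = 240×4.2²/(4.2+4.3)² = 58.597 kPa
Final effective stress: σ'_f = 45.521 + 58.597 = 104.12 kPa.
σ'_f = 104.12 ≤ σ'_p = 167 kPa, so the clay remains overconsolidated and only the recompression index applies:
S_c = C_r·H/(1+e₀)·log₁₀(σ'_f/σ'_0) = 0.046×2.4/1.78×log₁₀(104.12/45.521)
    = 0.062022 × 0.35932 = 0.02229 m

S_c ≈ 22.3 mm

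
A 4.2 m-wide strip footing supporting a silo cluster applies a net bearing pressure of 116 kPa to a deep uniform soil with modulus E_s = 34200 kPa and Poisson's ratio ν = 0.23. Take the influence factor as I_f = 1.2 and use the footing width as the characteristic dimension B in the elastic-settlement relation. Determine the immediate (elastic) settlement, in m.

Immediate (elastic) settlement: S_e = q·B·(1−ν²)/E_s · I_f.
S_e = 116 × 4.2 × (1 − 0.23²) / 34200 × 1.2
    = 116 × 4.2 × 0.9471 / 34200 × 1.2
    = 0.01619 m

S_e ≈ 0.0162 m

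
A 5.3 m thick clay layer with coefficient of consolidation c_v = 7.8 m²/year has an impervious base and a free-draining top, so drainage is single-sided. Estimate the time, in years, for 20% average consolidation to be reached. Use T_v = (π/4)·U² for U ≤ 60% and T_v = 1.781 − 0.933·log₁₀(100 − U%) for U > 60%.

t ≈ 0.113 years

Drainage path length: H_d = H = 5.3 m (single drainage).
U ≤ 60%: T_v = (π/4)·U² = (π/4)×0.2² = 0.031416.
t = T_v·H_d²/c_v = 0.031416×5.3²/7.8 = 0.1131 years.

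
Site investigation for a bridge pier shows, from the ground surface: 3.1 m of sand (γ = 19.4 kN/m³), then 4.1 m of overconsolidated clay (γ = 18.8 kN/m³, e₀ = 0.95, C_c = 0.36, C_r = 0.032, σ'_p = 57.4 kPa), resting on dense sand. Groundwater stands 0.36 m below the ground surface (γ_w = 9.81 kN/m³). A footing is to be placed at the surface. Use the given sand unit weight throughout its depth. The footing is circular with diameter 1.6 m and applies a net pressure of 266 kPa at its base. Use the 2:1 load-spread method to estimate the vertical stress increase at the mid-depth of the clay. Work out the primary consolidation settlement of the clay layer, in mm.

Mid-depth of clay below the ground surface: z = 3.1 + 4.1/2 = 5.15 m.
Total vertical stress at mid-clay: σ_v = 19.4×3.1 + 18.8×2.05 = 98.68 kPa.
Pore pressure: u = 9.81×(5.15 − 0.36) = 46.99 kPa.
Initial effective stress: σ'_0 = σ_v − u = 98.68 − 46.99 = 51.69 kPa.
Stress increase at mid-clay by the 2:1 spreading method:
Δσ ≈ qD²/(D+z)² = 266×1.6²/(1.6+5.15)² = 14.946 kPa
Final effective stress: σ'_f = 51.69 + 14.946 = 66.636 kPa.
σ'_f = 66.636 > σ'_p = 57.4 kPa, so the stress path crosses the preconsolidation pressure — recompression up to σ'_p, then virgin compression beyond:
S_c = H/(1+e₀)·[C_r·log₁₀(σ'_p/σ'_0) + C_c·log₁₀(σ'_f/σ'_p)]
    = 4.1/1.95 × [0.032×log₁₀(57.4/51.69) + 0.36×log₁₀(66.636/57.4)]
    = 2.1026 × [0.0014562 + 0.023327] = 0.05211 m

S_c ≈ 52.1 mm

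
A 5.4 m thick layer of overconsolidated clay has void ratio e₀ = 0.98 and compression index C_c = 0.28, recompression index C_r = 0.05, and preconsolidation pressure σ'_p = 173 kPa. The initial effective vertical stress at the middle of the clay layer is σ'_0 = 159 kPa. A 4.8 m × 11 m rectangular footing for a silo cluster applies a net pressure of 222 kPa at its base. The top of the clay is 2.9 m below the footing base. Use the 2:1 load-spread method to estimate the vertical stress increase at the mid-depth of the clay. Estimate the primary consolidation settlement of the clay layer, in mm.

S_c ≈ 94.9 mm

Mid-depth of clay below the footing base: z = 2.9 + 5.4/2 = 5.6 m.
Stress increase at mid-clay by the 2:1 spreading method:
Δσ = qBL/((B+z)(L+z)) = 222×4.8×11/((4.8+5.6)(11+5.6)) = 67.896 kPa
Final effective stress: σ'_f = 159 + 67.896 = 226.9 kPa.
σ'_f = 226.9 > σ'_p = 173 kPa, so the stress path crosses the preconsolidation pressure — recompression up to σ'_p, then virgin compression beyond:
S_c = H/(1+e₀)·[C_r·log₁₀(σ'_p/σ'_0) + C_c·log₁₀(σ'_f/σ'_p)]
    = 5.4/1.98 × [0.05×log₁₀(173/159) + 0.28×log₁₀(226.9/173)]
    = 2.7273 × [0.0018324 + 0.032981] = 0.09495 m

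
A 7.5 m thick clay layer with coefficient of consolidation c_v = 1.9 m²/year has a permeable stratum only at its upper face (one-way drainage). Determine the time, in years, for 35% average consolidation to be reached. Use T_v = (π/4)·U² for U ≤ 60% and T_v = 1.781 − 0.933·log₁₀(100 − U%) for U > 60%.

t ≈ 2.85 years

Drainage path length: H_d = H = 7.5 m (single drainage).
U ≤ 60%: T_v = (π/4)·U² = (π/4)×0.35² = 0.096211.
t = T_v·H_d²/c_v = 0.096211×7.5²/1.9 = 2.848 years.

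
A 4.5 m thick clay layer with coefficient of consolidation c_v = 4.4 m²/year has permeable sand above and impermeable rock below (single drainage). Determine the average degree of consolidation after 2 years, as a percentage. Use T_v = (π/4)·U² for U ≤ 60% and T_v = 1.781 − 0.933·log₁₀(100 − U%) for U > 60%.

Drainage path length: H_d = H = 4.5 m (single drainage).
T_v = c_v·t/H_d² = 4.4×2/4.5² = 0.43457.
T_v = 0.43457 corresponds to the U > 60% branch:
U = 1 − 10^((1.781 − T_v)/0.933)/100 = 0.7226

U ≈ 72.3 %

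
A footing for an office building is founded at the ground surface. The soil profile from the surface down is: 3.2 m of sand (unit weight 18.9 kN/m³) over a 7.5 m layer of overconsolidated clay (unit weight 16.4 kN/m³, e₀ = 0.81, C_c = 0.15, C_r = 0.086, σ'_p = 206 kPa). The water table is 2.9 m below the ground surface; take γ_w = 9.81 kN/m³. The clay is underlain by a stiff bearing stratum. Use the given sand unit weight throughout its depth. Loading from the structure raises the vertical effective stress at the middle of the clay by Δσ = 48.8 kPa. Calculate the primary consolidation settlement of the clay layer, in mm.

Mid-depth of clay below the ground surface: z = 3.2 + 7.5/2 = 6.95 m.
Total vertical stress at mid-clay: σ_v = 18.9×3.2 + 16.4×3.75 = 121.98 kPa.
Pore pressure: u = 9.81×(6.95 − 2.9) = 39.73 kPa.
Initial effective stress: σ'_0 = σ_v − u = 121.98 − 39.73 = 82.25 kPa.
Final effective stress: σ'_f = 82.25 + 48.8 = 131.05 kPa.
σ'_f = 131.05 ≤ σ'_p = 206 kPa, so the clay remains overconsolidated and only the recompression index applies:
S_c = C_r·H/(1+e₀)·log₁₀(σ'_f/σ'_0) = 0.086×7.5/1.81×log₁₀(131.05/82.25)
    = 0.35635 × 0.2023 = 0.07209 m

S_c ≈ 72.1 mm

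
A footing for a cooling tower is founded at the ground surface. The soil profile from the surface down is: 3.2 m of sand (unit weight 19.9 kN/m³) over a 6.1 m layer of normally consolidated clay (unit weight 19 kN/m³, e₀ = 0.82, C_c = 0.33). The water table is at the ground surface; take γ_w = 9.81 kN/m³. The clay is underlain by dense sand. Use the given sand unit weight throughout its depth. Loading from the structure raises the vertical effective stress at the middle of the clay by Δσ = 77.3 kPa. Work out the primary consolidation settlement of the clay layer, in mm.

Mid-depth of clay below the ground surface: z = 3.2 + 6.1/2 = 6.25 m.
Total vertical stress at mid-clay: σ_v = 19.9×3.2 + 19×3.05 = 121.63 kPa.
Pore pressure: u = 9.81×(6.25 − 0) = 61.312 kPa.
Initial effective stress: σ'_0 = σ_v − u = 121.63 − 61.312 = 60.318 kPa.
Final effective stress: σ'_f = σ'_0 + Δσ = 60.318 + 77.3 = 137.62 kPa.
Normally consolidated clay, so the full stress increment lies on the virgin compression line:
S_c = C_c·H/(1+e₀)·log₁₀(σ'_f/σ'_0) = 0.33×6.1/(1+0.82)×log₁₀(137.62/60.318)
    = 1.106 × 0.35823 = 0.3962 m

S_c ≈ 396 mm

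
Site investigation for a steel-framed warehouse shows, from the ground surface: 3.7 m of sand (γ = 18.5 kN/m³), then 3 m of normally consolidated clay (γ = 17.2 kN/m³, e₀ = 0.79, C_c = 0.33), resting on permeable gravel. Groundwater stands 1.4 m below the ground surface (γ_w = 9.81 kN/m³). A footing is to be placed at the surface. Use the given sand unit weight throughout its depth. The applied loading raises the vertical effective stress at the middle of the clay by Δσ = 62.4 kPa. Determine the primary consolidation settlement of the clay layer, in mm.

S_c ≈ 178 mm

Mid-depth of clay below the ground surface: z = 3.7 + 3/2 = 5.2 m.
Total vertical stress at mid-clay: σ_v = 18.5×3.7 + 17.2×1.5 = 94.25 kPa.
Pore pressure: u = 9.81×(5.2 − 1.4) = 37.278 kPa.
Initial effective stress: σ'_0 = σ_v − u = 94.25 − 37.278 = 56.972 kPa.
Final effective stress: σ'_f = σ'_0 + Δσ = 56.972 + 62.4 = 119.37 kPa.
Normally consolidated clay, so the full stress increment lies on the virgin compression line:
S_c = C_c·H/(1+e₀)·log₁₀(σ'_f/σ'_0) = 0.33×3/(1+0.79)×log₁₀(119.37/56.972)
    = 0.55307 × 0.32123 = 0.1777 m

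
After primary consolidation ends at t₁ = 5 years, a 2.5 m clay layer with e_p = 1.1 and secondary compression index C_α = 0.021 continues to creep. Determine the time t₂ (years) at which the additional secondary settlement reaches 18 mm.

t₂ ≈ 26.2 years

S_s = C_α·H/(1+e_p)·log₁₀(t₂/t₁) ⇒ log₁₀(t₂/t₁) = S_s·(1+e_p)/(C_α·H).
log₁₀(t₂/t₁) = 0.018 × (1+1.1) / (0.021×2.5) = 0.72
t₂ = t₁ × 10^0.72 = 5 × 5.248 = 26.24 years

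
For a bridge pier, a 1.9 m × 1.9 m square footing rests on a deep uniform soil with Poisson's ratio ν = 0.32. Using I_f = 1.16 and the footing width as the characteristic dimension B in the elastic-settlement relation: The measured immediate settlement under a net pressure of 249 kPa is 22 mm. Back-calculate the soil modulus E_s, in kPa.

E_s ≈ 22400 kPa

S_e = q·B·(1−ν²)/E_s · I_f  ⇒  E_s = q·B·(1−ν²)·I_f / S_e.
E_s = 249 × 1.9 × 0.8976 × 1.16 / 0.022 = 22390 kPa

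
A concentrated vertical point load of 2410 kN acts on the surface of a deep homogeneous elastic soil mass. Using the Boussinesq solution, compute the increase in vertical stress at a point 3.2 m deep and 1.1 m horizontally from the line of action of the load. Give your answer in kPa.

Boussinesq vertical stress below a point load on an elastic half-space:
Δσ_z = 3P/(2πz²) · [1 + (r/z)²]^(−5/2)
r/z = 1.1/3.2 = 0.34375; [1+(r/z)²]^(−5/2) = 0.75637.
Δσ_z = 3×2410/(2π×3.2²) × 0.75637 = 112.37 × 0.75637 = 84.99 kPa

Δσ_z ≈ 85 kPa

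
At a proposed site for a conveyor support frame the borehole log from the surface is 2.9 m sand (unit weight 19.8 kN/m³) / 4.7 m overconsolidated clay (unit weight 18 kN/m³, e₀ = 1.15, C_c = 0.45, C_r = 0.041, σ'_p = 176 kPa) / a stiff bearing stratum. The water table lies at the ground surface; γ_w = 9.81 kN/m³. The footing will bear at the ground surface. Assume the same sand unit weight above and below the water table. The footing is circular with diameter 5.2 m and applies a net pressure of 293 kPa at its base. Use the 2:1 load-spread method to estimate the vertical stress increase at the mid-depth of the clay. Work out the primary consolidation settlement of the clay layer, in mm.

S_c ≈ 35.7 mm

Mid-depth of clay below the ground surface: z = 2.9 + 4.7/2 = 5.25 m.
Total vertical stress at mid-clay: σ_v = 19.8×2.9 + 18×2.35 = 99.72 kPa.
Pore pressure: u = 9.81×(5.25 − 0) = 51.503 kPa.
Initial effective stress: σ'_0 = σ_v − u = 99.72 − 51.503 = 48.217 kPa.
Stress increase at mid-clay by the 2:1 spreading method:
Δσ ≈ qD²/(D+z)² = 293×5.2²/(5.2+5.25)² = 72.551 kPa
Final effective stress: σ'_f = 48.217 + 72.551 = 120.77 kPa.
σ'_f = 120.77 ≤ σ'_p = 176 kPa, so the clay remains overconsolidated and only the recompression index applies:
S_c = C_r·H/(1+e₀)·log₁₀(σ'_f/σ'_0) = 0.041×4.7/2.15×log₁₀(120.77/48.217)
    = 0.089626 × 0.39876 = 0.03574 m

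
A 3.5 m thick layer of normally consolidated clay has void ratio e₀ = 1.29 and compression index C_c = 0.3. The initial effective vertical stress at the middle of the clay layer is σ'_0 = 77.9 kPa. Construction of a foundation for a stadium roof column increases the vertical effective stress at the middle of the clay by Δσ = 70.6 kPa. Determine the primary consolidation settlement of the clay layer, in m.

Final effective stress: σ'_f = σ'_0 + Δσ = 77.9 + 70.6 = 148.5 kPa.
Normally consolidated clay, so the full stress increment lies on the virgin compression line:
S_c = C_c·H/(1+e₀)·log₁₀(σ'_f/σ'_0) = 0.3×3.5/(1+1.29)×log₁₀(148.5/77.9)
    = 0.45852 × 0.28019 = 0.1285 m

S_c ≈ 0.128 m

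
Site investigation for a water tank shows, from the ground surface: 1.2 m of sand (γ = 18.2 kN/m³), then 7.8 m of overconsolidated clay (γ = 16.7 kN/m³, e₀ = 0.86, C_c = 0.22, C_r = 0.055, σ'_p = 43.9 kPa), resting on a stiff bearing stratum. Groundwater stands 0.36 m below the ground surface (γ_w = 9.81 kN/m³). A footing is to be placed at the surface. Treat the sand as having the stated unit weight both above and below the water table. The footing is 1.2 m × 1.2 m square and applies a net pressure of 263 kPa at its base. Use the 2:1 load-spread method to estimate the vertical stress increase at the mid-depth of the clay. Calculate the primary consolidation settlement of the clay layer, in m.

S_c ≈ 0.0604 m

Mid-depth of clay below the ground surface: z = 1.2 + 7.8/2 = 5.1 m.
Total vertical stress at mid-clay: σ_v = 18.2×1.2 + 16.7×3.9 = 86.97 kPa.
Pore pressure: u = 9.81×(5.1 − 0.36) = 46.499 kPa.
Initial effective stress: σ'_0 = σ_v − u = 86.97 − 46.499 = 40.471 kPa.
Stress increase at mid-clay by the 2:1 spreading method:
Δσ = qBL/((B+z)(L+z)) = 263×1.2×1.2/((1.2+5.1)(1.2+5.1)) = 9.542 kPa
Final effective stress: σ'_f = 40.471 + 9.542 = 50.013 kPa.
σ'_f = 50.013 > σ'_p = 43.9 kPa, so the stress path crosses the preconsolidation pressure — recompression up to σ'_p, then virgin compression beyond:
S_c = H/(1+e₀)·[C_r·log₁₀(σ'_p/σ'_0) + C_c·log₁₀(σ'_f/σ'_p)]
    = 7.8/1.86 × [0.055×log₁₀(43.9/40.471) + 0.22×log₁₀(50.013/43.9)]
    = 4.1935 × [0.0019426 + 0.012456] = 0.06038 m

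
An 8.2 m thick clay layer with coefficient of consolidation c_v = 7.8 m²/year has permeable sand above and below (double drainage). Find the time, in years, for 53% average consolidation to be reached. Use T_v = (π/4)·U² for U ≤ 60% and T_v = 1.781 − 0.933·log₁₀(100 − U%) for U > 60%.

Drainage path length: H_d = H/2 = 4.1 m (double drainage).
U ≤ 60%: T_v = (π/4)·U² = (π/4)×0.53² = 0.22062.
t = T_v·H_d²/c_v = 0.22062×4.1²/7.8 = 0.4755 years.

t ≈ 0.475 years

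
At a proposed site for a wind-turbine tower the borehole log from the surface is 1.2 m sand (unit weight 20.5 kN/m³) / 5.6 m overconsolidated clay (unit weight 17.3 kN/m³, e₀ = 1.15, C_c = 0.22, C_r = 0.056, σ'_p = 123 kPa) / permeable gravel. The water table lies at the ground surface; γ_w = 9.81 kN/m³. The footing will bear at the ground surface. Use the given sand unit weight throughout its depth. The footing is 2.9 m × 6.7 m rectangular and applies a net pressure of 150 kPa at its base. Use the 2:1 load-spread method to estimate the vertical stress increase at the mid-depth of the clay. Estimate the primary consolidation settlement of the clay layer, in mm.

Mid-depth of clay below the ground surface: z = 1.2 + 5.6/2 = 4 m.
Total vertical stress at mid-clay: σ_v = 20.5×1.2 + 17.3×2.8 = 73.04 kPa.
Pore pressure: u = 9.81×(4 − 0) = 39.24 kPa.
Initial effective stress: σ'_0 = σ_v − u = 73.04 − 39.24 = 33.8 kPa.
Stress increase at mid-clay by the 2:1 spreading method:
Δσ = qBL/((B+z)(L+z)) = 150×2.9×6.7/((2.9+4)(6.7+4)) = 39.476 kPa
Final effective stress: σ'_f = 33.8 + 39.476 = 73.276 kPa.
σ'_f = 73.276 ≤ σ'_p = 123 kPa, so the clay remains overconsolidated and only the recompression index applies:
S_c = C_r·H/(1+e₀)·log₁₀(σ'_f/σ'_0) = 0.056×5.6/2.15×log₁₀(73.276/33.8)
    = 0.14586 × 0.33605 = 0.04902 m

S_c ≈ 49 mm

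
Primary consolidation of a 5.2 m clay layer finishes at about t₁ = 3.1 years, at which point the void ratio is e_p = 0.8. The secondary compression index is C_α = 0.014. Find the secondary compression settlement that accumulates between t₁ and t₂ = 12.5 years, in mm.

S_s ≈ 24.5 mm

Secondary compression: S_s = C_α·H/(1+e_p)·log₁₀(t₂/t₁)
S_s = 0.014×5.2/(1+0.8)×log₁₀(12.5/3.1)
    = 0.04044 × 0.6055 = 0.02449 m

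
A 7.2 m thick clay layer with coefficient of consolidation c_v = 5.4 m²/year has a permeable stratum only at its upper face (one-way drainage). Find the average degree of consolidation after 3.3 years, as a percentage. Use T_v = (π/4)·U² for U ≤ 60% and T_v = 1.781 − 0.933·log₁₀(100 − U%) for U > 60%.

U ≈ 65.3 %

Drainage path length: H_d = H = 7.2 m (single drainage).
T_v = c_v·t/H_d² = 5.4×3.3/7.2² = 0.34375.
T_v = 0.34375 corresponds to the U > 60% branch:
U = 1 − 10^((1.781 − T_v)/0.933)/100 = 0.6529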